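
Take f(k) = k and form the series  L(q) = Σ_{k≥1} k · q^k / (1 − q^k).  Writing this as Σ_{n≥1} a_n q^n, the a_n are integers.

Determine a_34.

a_34 = 54

[q^34] f(1)=1,f(2)=2,f(17)=17,f(34)=34 ⇒ 54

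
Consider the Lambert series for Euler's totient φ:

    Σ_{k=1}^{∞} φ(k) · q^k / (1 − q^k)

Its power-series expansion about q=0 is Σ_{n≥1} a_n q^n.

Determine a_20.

[q^20] φ(1)=1,φ(2)=1,φ(4)=2,φ(5)=4,φ(10)=4,φ(20)=8 ⇒ 20

a_20 = 20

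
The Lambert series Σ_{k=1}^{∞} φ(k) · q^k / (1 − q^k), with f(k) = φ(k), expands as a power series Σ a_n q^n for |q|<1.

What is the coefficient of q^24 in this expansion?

d|24:{24,12,8,6,4,3,2,1}  Σφ=8+4+4+2+2+2+1+1=24

a_24 = 24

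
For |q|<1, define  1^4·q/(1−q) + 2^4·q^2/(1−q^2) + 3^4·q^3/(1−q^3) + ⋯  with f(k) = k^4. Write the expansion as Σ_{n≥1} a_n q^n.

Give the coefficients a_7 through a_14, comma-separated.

q^7  k|7↦f(k): 1:1 7:2401  a_7=2402
[q^8] f(8)=4096,f(4)=256,f(2)=16,f(1)=1 ⇒ 4369
d|9:{9,3,1}  Σf=6561+81+1=6643
[q^10] f(1)=1,f(2)=16,f(5)=625,f(10)=10000 ⇒ 10642
n=11: 11·1 1·11  f→[14641+1]=14642
q^12  k|12↦f(k): 1:1 2:16 3:81 4:256 6:1296 12:20736  a_12=22386
q^13  k|13↦f(k): 13:28561 1:1  a_13=28562
[q^14] f(1)=1,f(2)=16,f(7)=2401,f(14)=38416 ⇒ 40834

2402, 4369, 6643, 10642, 14642, 22386, 28562, 40834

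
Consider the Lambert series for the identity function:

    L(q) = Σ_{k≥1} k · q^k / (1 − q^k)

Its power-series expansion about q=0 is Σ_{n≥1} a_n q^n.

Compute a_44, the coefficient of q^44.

q^44  k|44↦f(k): 1:1 2:2 4:4 11:11 22:22 44:44  a_44=84

a_44 = 84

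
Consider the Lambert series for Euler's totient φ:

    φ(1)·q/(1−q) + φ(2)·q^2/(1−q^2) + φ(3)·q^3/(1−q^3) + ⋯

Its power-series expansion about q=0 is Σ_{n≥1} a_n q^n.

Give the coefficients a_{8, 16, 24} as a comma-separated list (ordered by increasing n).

[q^8] φ(1)=1,φ(2)=1,φ(4)=2,φ(8)=4 ⇒ 8
n=16: 16·1 8·2 4·4 2·8 1·16  φ→[8+4+2+1+1]=16
q^24  k|24↦φ(k): 1:1 2:1 3:2 4:2 6:2 8:4 12:4 24:8  a_24=24

8, 16, 24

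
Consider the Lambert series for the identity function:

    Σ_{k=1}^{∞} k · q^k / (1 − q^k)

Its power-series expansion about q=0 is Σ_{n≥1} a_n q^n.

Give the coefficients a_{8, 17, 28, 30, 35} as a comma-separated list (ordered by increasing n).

n=8: 1·8 2·4 4·2 8·1  f→[1+2+4+8]=15
d|17:{17,1}  Σf=17+1=18
q^28  k|28↦f(k): 28:28 14:14 7:7 4:4 2:2 1:1  a_28=56
n=30: 1·30 2·15 3·10 5·6 6·5 10·3 15·2 30·1  f→[1+2+3+5+6+10+15+30]=72
n=35: 35·1 7·5 5·7 1·35  f→[35+7+5+1]=48

15, 18, 56, 72, 48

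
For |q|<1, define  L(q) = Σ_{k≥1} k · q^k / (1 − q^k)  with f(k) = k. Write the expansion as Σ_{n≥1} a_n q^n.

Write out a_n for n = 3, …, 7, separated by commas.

4, 7, 6, 12, 8

q^3  k|3↦f(k): 1:1 3:3  a_3=4
d|4:{1,2,4}  Σf=1+2+4=7
d|5:{1,5}  Σf=1+5=6
[q^6] f(1)=1,f(2)=2,f(3)=3,f(6)=6 ⇒ 12
n=7: 7·1 1·7  f→[7+1]=8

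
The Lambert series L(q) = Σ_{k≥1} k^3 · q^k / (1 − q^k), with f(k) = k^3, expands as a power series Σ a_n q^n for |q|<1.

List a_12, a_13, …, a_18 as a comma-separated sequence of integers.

n=12: 12·1 6·2 4·3 3·4 2·6 1·12  f→[1728+216+64+27+8+1]=2044
[q^13] f(13)=2197,f(1)=1 ⇒ 2198
d|14:{1,2,7,14}  Σf=1+8+343+2744=3096
[q^15] f(15)=3375,f(5)=125,f(3)=27,f(1)=1 ⇒ 3528
q^16  k|16↦f(k): 16:4096 8:512 4:64 2:8 1:1  a_16=4681
n=17: 17·1 1·17  f→[4913+1]=4914
[q^18] f(1)=1,f(2)=8,f(3)=27,f(6)=216,f(9)=729,f(18)=5832 ⇒ 6813

2044, 2198, 3096, 3528, 4681, 4914, 6813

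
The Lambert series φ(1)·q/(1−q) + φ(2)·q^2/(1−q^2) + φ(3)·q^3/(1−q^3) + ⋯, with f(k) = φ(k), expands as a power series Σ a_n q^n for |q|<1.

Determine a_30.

d|30:{30,15,10,6,5,3,2,1}  Σφ=8+8+4+2+4+2+1+1=30

a_30 = 30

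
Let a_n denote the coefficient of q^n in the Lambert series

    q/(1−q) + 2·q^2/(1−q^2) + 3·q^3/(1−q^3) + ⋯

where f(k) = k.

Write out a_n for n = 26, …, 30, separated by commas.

q^26  k|26↦f(k): 26:26 13:13 2:2 1:1  a_26=42
n=27: 27·1 9·3 3·9 1·27  f→[27+9+3+1]=40
q^28  k|28↦f(k): 1:1 2:2 4:4 7:7 14:14 28:28  a_28=56
[q^29] f(1)=1,f(29)=29 ⇒ 30
[q^30] f(30)=30,f(15)=15,f(10)=10,f(6)=6,f(5)=5,f(3)=3,f(2)=2,f(1)=1 ⇒ 72

42, 40, 56, 30, 72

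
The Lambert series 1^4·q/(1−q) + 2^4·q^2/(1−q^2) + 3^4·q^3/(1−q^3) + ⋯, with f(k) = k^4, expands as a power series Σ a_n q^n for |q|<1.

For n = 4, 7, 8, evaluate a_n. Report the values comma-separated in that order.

273, 2402, 4369

q^4  k|4↦f(k): 1:1 2:16 4:256  a_4=273
d|7:{1,7}  Σf=1+2401=2402
d|8:{1,2,4,8}  Σf=1+16+256+4096=4369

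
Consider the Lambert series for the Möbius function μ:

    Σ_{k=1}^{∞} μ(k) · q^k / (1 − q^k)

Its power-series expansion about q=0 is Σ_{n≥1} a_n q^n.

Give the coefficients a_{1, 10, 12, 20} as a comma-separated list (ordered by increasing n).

1, 0, 0, 0

n=1: 1·1  μ→[1]=1
[q^10] μ(1)=1,μ(2)=-1,μ(5)=-1,μ(10)=1 ⇒ 0
q^12  k|12↦μ(k): 1:1 2:-1 3:-1 4:0 6:1 12:0  a_12=0
n=20: 1·20 2·10 4·5 5·4 10·2 20·1  μ→[1+(-1)+0+(-1)+1+0]=0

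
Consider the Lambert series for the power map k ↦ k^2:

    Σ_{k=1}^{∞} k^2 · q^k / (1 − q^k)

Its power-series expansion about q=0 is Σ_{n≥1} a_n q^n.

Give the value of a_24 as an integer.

a_24 = 850

[q^24] f(24)=576,f(12)=144,f(8)=64,f(6)=36,f(4)=16,f(3)=9,f(2)=4,f(1)=1 ⇒ 850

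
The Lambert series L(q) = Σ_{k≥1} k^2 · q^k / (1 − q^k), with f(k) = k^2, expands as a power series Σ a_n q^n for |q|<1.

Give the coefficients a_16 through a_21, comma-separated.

d|16:{1,2,4,8,16}  Σf=1+4+16+64+256=341
n=17: 17·1 1·17  f→[289+1]=290
d|18:{18,9,6,3,2,1}  Σf=324+81+36+9+4+1=455
n=19: 19·1 1·19  f→[361+1]=362
d|20:{1,2,4,5,10,20}  Σf=1+4+16+25+100+400=546
[q^21] f(21)=441,f(7)=49,f(3)=9,f(1)=1 ⇒ 500

341, 290, 455, 362, 546, 500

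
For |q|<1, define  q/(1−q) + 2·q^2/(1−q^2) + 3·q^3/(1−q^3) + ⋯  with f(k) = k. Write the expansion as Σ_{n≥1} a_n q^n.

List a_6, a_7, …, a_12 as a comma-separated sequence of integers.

12, 8, 15, 13, 18, 12, 28

q^6  k|6↦f(k): 1:1 2:2 3:3 6:6  a_6=12
[q^7] f(1)=1,f(7)=7 ⇒ 8
d|8:{8,4,2,1}  Σf=8+4+2+1=15
d|9:{1,3,9}  Σf=1+3+9=13
n=10: 10·1 5·2 2·5 1·10  f→[10+5+2+1]=18
[q^11] f(11)=11,f(1)=1 ⇒ 12
[q^12] f(12)=12,f(6)=6,f(4)=4,f(3)=3,f(2)=2,f(1)=1 ⇒ 28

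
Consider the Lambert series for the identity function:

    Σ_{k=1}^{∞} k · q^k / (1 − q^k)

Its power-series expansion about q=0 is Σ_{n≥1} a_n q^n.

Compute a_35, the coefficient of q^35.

a_35 = 48

q^35  k|35↦f(k): 35:35 7:7 5:5 1:1  a_35=48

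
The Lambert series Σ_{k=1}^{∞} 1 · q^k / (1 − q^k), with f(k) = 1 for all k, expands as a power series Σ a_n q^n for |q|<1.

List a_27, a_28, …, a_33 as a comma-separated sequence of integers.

4, 6, 2, 8, 2, 6, 4

n=27: 1·27 3·9 9·3 27·1  f→[1+1+1+1]=4
n=28: 1·28 2·14 4·7 7·4 14·2 28·1  f→[1+1+1+1+1+1]=6
n=29: 1·29 29·1  f→[1+1]=2
n=30: 1·30 2·15 3·10 5·6 6·5 10·3 15·2 30·1  f→[1+1+1+1+1+1+1+1]=8
n=31: 31·1 1·31  f→[1+1]=2
q^32  k|32↦f(k): 1:1 2:1 4:1 8:1 16:1 32:1  a_32=6
[q^33] f(33)=1,f(11)=1,f(3)=1,f(1)=1 ⇒ 4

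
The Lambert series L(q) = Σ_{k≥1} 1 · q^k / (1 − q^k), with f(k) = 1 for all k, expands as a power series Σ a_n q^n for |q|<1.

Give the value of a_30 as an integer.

d|30:{30,15,10,6,5,3,2,1}  Σf=1+1+1+1+1+1+1+1=8

a_30 = 8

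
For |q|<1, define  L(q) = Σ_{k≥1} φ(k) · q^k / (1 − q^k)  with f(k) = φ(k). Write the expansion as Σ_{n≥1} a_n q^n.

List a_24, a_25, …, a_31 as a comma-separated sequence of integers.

q^24  k|24↦φ(k): 1:1 2:1 3:2 4:2 6:2 8:4 12:4 24:8  a_24=24
[q^25] φ(1)=1,φ(5)=4,φ(25)=20 ⇒ 25
[q^26] φ(1)=1,φ(2)=1,φ(13)=12,φ(26)=12 ⇒ 26
n=27: 1·27 3·9 9·3 27·1  φ→[1+2+6+18]=27
d|28:{1,2,4,7,14,28}  Σφ=1+1+2+6+6+12=28
[q^29] φ(29)=28,φ(1)=1 ⇒ 29
q^30  k|30↦φ(k): 30:8 15:8 10:4 6:2 5:4 3:2 2:1 1:1  a_30=30
d|31:{31,1}  Σφ=30+1=31

24, 25, 26, 27, 28, 29, 30, 31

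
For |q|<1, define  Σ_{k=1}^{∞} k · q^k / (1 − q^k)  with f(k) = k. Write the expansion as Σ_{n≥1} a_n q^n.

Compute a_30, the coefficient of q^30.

a_30 = 72

d|30:{1,2,3,5,6,10,15,30}  Σf=1+2+3+5+6+10+15+30=72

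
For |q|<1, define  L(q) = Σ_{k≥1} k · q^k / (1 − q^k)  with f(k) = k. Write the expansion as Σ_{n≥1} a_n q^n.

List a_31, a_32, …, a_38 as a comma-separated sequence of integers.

32, 63, 48, 54, 48, 91, 38, 60

q^31  k|31↦f(k): 1:1 31:31  a_31=32
n=32: 1·32 2·16 4·8 8·4 16·2 32·1  f→[1+2+4+8+16+32]=63
[q^33] f(1)=1,f(3)=3,f(11)=11,f(33)=33 ⇒ 48
d|34:{34,17,2,1}  Σf=34+17+2+1=54
n=35: 35·1 7·5 5·7 1·35  f→[35+7+5+1]=48
[q^36] f(36)=36,f(18)=18,f(12)=12,f(9)=9,f(6)=6,f(4)=4,f(3)=3,f(2)=2,f(1)=1 ⇒ 91
n=37: 37·1 1·37  f→[37+1]=38
[q^38] f(38)=38,f(19)=19,f(2)=2,f(1)=1 ⇒ 60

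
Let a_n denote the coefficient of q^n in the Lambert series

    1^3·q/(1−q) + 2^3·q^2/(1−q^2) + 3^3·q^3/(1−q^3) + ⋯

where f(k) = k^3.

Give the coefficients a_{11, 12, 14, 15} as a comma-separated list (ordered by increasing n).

1332, 2044, 3096, 3528

d|11:{11,1}  Σf=1331+1=1332
[q^12] f(1)=1,f(2)=8,f(3)=27,f(4)=64,f(6)=216,f(12)=1728 ⇒ 2044
q^14  k|14↦f(k): 14:2744 7:343 2:8 1:1  a_14=3096
n=15: 15·1 5·3 3·5 1·15  f→[3375+125+27+1]=3528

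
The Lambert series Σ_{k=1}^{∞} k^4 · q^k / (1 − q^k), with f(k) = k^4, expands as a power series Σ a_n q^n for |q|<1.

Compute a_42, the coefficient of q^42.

q^42  k|42↦f(k): 1:1 2:16 3:81 6:1296 7:2401 14:38416 21:194481 42:3111696  a_42=3348388

a_42 = 3348388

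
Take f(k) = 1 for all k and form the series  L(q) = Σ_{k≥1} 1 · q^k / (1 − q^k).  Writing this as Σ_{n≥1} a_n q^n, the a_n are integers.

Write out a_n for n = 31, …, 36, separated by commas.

2, 6, 4, 4, 4, 9

[q^31] f(1)=1,f(31)=1 ⇒ 2
q^32  k|32↦f(k): 32:1 16:1 8:1 4:1 2:1 1:1  a_32=6
[q^33] f(1)=1,f(3)=1,f(11)=1,f(33)=1 ⇒ 4
d|34:{34,17,2,1}  Σf=1+1+1+1=4
[q^35] f(35)=1,f(7)=1,f(5)=1,f(1)=1 ⇒ 4
d|36:{36,18,12,9,6,4,3,2,1}  Σf=1+1+1+1+1+1+1+1+1=9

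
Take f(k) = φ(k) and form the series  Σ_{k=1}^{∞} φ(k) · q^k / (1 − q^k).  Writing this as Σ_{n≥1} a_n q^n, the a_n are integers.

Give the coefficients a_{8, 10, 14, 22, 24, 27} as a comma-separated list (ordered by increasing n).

n=8: 8·1 4·2 2·4 1·8  φ→[4+2+1+1]=8
[q^10] φ(1)=1,φ(2)=1,φ(5)=4,φ(10)=4 ⇒ 10
q^14  k|14↦φ(k): 14:6 7:6 2:1 1:1  a_14=14
q^22  k|22↦φ(k): 22:10 11:10 2:1 1:1  a_22=22
[q^24] φ(24)=8,φ(12)=4,φ(8)=4,φ(6)=2,φ(4)=2,φ(3)=2,φ(2)=1,φ(1)=1 ⇒ 24
[q^27] φ(1)=1,φ(3)=2,φ(9)=6,φ(27)=18 ⇒ 27

8, 10, 14, 22, 24, 27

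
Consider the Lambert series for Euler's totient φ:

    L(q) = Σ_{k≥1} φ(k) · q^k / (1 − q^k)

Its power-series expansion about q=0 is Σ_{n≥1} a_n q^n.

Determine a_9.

q^9  k|9↦φ(k): 1:1 3:2 9:6  a_9=9

a_9 = 9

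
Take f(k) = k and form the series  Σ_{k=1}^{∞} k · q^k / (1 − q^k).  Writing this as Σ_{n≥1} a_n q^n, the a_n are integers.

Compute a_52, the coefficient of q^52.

d|52:{1,2,4,13,26,52}  Σf=1+2+4+13+26+52=98

a_52 = 98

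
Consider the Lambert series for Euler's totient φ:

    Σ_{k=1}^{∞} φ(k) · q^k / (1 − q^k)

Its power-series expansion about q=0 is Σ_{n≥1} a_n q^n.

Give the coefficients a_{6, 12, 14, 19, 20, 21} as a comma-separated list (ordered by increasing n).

q^6  k|6↦φ(k): 1:1 2:1 3:2 6:2  a_6=6
q^12  k|12↦φ(k): 1:1 2:1 3:2 4:2 6:2 12:4  a_12=12
d|14:{1,2,7,14}  Σφ=1+1+6+6=14
[q^19] φ(1)=1,φ(19)=18 ⇒ 19
[q^20] φ(1)=1,φ(2)=1,φ(4)=2,φ(5)=4,φ(10)=4,φ(20)=8 ⇒ 20
d|21:{21,7,3,1}  Σφ=12+6+2+1=21

6, 12, 14, 19, 20, 21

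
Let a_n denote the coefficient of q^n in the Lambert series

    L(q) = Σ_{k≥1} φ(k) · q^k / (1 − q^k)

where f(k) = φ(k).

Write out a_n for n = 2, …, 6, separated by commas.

n=2: 1·2 2·1  φ→[1+1]=2
d|3:{1,3}  Σφ=1+2=3
n=4: 1·4 2·2 4·1  φ→[1+1+2]=4
[q^5] φ(5)=4,φ(1)=1 ⇒ 5
d|6:{1,2,3,6}  Σφ=1+1+2+2=6

2, 3, 4, 5, 6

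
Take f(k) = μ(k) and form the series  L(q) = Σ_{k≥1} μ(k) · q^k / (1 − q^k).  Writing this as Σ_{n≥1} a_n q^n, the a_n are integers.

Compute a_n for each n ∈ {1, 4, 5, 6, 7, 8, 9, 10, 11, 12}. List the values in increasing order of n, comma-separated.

q^1  k|1↦μ(k): 1:1  a_1=1
d|4:{1,2,4}  Σμ=1+(-1)+0=0
[q^5] μ(1)=1,μ(5)=-1 ⇒ 0
n=6: 1·6 2·3 3·2 6·1  μ→[1+(-1)+(-1)+1]=0
[q^7] μ(7)=-1,μ(1)=1 ⇒ 0
q^8  k|8↦μ(k): 1:1 2:-1 4:0 8:0  a_8=0
[q^9] μ(1)=1,μ(3)=-1,μ(9)=0 ⇒ 0
[q^10] μ(1)=1,μ(2)=-1,μ(5)=-1,μ(10)=1 ⇒ 0
[q^11] μ(1)=1,μ(11)=-1 ⇒ 0
q^12  k|12↦μ(k): 1:1 2:-1 3:-1 4:0 6:1 12:0  a_12=0

1, 0, 0, 0, 0, 0, 0, 0, 0, 0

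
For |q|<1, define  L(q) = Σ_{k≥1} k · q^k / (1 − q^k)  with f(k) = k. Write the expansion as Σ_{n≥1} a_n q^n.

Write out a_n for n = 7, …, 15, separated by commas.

8, 15, 13, 18, 12, 28, 14, 24, 24

d|7:{7,1}  Σf=7+1=8
q^8  k|8↦f(k): 8:8 4:4 2:2 1:1  a_8=15
n=9: 9·1 3·3 1·9  f→[9+3+1]=13
[q^10] f(10)=10,f(5)=5,f(2)=2,f(1)=1 ⇒ 18
[q^11] f(11)=11,f(1)=1 ⇒ 12
n=12: 12·1 6·2 4·3 3·4 2·6 1·12  f→[12+6+4+3+2+1]=28
[q^13] f(13)=13,f(1)=1 ⇒ 14
q^14  k|14↦f(k): 14:14 7:7 2:2 1:1  a_14=24
[q^15] f(1)=1,f(3)=3,f(5)=5,f(15)=15 ⇒ 24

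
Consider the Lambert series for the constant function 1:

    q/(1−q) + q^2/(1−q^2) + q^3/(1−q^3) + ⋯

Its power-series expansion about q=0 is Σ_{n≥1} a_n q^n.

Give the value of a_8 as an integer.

n=8: 1·8 2·4 4·2 8·1  f→[1+1+1+1]=4

a_8 = 4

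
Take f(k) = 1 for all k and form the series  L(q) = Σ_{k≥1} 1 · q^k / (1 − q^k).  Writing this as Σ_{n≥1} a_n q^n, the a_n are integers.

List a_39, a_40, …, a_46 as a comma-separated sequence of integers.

[q^39] f(39)=1,f(13)=1,f(3)=1,f(1)=1 ⇒ 4
n=40: 40·1 20·2 10·4 8·5 5·8 4·10 2·20 1·40  f→[1+1+1+1+1+1+1+1]=8
n=41: 1·41 41·1  f→[1+1]=2
d|42:{1,2,3,6,7,14,21,42}  Σf=1+1+1+1+1+1+1+1=8
n=43: 43·1 1·43  f→[1+1]=2
[q^44] f(44)=1,f(22)=1,f(11)=1,f(4)=1,f(2)=1,f(1)=1 ⇒ 6
n=45: 1·45 3·15 5·9 9·5 15·3 45·1  f→[1+1+1+1+1+1]=6
q^46  k|46↦f(k): 1:1 2:1 23:1 46:1  a_46=4

4, 8, 2, 8, 2, 6, 6, 4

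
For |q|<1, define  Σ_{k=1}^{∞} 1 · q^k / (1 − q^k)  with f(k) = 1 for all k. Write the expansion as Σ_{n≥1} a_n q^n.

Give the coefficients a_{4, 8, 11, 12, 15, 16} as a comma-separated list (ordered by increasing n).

3, 4, 2, 6, 4, 5

q^4  k|4↦f(k): 1:1 2:1 4:1  a_4=3
q^8  k|8↦f(k): 1:1 2:1 4:1 8:1  a_8=4
q^11  k|11↦f(k): 1:1 11:1  a_11=2
n=12: 1·12 2·6 3·4 4·3 6·2 12·1  f→[1+1+1+1+1+1]=6
q^15  k|15↦f(k): 1:1 3:1 5:1 15:1  a_15=4
d|16:{1,2,4,8,16}  Σf=1+1+1+1+1=5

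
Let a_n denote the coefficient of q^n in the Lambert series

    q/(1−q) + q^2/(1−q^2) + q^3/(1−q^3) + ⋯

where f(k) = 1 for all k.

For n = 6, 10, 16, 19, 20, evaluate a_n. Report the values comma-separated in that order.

[q^6] f(1)=1,f(2)=1,f(3)=1,f(6)=1 ⇒ 4
[q^10] f(1)=1,f(2)=1,f(5)=1,f(10)=1 ⇒ 4
[q^16] f(1)=1,f(2)=1,f(4)=1,f(8)=1,f(16)=1 ⇒ 5
n=19: 1·19 19·1  f→[1+1]=2
q^20  k|20↦f(k): 20:1 10:1 5:1 4:1 2:1 1:1  a_20=6

4, 4, 5, 2, 6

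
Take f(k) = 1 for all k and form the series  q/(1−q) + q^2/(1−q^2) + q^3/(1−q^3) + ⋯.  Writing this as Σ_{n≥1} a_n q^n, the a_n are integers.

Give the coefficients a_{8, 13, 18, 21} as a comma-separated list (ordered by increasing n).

d|8:{1,2,4,8}  Σf=1+1+1+1=4
q^13  k|13↦f(k): 1:1 13:1  a_13=2
n=18: 1·18 2·9 3·6 6·3 9·2 18·1  f→[1+1+1+1+1+1]=6
n=21: 21·1 7·3 3·7 1·21  f→[1+1+1+1]=4

4, 2, 6, 4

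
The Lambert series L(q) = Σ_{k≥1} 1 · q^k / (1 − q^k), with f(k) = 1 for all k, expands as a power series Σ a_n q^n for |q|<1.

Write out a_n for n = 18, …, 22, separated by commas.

[q^18] f(1)=1,f(2)=1,f(3)=1,f(6)=1,f(9)=1,f(18)=1 ⇒ 6
d|19:{19,1}  Σf=1+1=2
n=20: 20·1 10·2 5·4 4·5 2·10 1·20  f→[1+1+1+1+1+1]=6
[q^21] f(21)=1,f(7)=1,f(3)=1,f(1)=1 ⇒ 4
[q^22] f(1)=1,f(2)=1,f(11)=1,f(22)=1 ⇒ 4

6, 2, 6, 4, 4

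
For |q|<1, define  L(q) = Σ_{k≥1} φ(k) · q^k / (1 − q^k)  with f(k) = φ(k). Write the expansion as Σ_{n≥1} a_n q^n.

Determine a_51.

q^51  k|51↦φ(k): 51:32 17:16 3:2 1:1  a_51=51

a_51 = 51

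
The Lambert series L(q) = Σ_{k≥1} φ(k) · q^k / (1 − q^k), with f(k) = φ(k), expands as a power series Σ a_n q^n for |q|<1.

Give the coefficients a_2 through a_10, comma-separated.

q^2  k|2↦φ(k): 2:1 1:1  a_2=2
d|3:{1,3}  Σφ=1+2=3
q^4  k|4↦φ(k): 1:1 2:1 4:2  a_4=4
d|5:{1,5}  Σφ=1+4=5
d|6:{6,3,2,1}  Σφ=2+2+1+1=6
n=7: 7·1 1·7  φ→[6+1]=7
d|8:{8,4,2,1}  Σφ=4+2+1+1=8
[q^9] φ(9)=6,φ(3)=2,φ(1)=1 ⇒ 9
[q^10] φ(1)=1,φ(2)=1,φ(5)=4,φ(10)=4 ⇒ 10

2, 3, 4, 5, 6, 7, 8, 9, 10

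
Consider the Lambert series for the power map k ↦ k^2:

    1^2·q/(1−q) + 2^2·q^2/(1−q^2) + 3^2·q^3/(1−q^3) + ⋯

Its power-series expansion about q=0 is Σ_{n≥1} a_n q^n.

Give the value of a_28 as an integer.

a_28 = 1050

n=28: 28·1 14·2 7·4 4·7 2·14 1·28  f→[784+196+49+16+4+1]=1050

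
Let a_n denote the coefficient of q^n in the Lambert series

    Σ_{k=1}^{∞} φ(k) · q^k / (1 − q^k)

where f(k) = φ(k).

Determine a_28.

d|28:{28,14,7,4,2,1}  Σφ=12+6+6+2+1+1=28

a_28 = 28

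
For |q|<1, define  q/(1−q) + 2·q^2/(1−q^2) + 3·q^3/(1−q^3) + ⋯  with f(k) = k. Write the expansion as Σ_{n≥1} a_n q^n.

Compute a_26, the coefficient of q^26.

a_26 = 42

q^26  k|26↦f(k): 26:26 13:13 2:2 1:1  a_26=42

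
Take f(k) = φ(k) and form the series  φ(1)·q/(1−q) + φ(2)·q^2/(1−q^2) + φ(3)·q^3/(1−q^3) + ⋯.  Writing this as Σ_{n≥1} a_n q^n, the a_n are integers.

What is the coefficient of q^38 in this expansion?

n=38: 1·38 2·19 19·2 38·1  φ→[1+1+18+18]=38

a_38 = 38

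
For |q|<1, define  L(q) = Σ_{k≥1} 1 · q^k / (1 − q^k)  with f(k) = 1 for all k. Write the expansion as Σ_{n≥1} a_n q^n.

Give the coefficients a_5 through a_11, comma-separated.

2, 4, 2, 4, 3, 4, 2

q^5  k|5↦f(k): 5:1 1:1  a_5=2
[q^6] f(1)=1,f(2)=1,f(3)=1,f(6)=1 ⇒ 4
d|7:{7,1}  Σf=1+1=2
q^8  k|8↦f(k): 8:1 4:1 2:1 1:1  a_8=4
d|9:{1,3,9}  Σf=1+1+1=3
[q^10] f(1)=1,f(2)=1,f(5)=1,f(10)=1 ⇒ 4
q^11  k|11↦f(k): 11:1 1:1  a_11=2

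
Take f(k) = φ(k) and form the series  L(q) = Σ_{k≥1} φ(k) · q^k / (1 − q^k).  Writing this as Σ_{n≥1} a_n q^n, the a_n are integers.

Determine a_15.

d|15:{1,3,5,15}  Σφ=1+2+4+8=15

a_15 = 15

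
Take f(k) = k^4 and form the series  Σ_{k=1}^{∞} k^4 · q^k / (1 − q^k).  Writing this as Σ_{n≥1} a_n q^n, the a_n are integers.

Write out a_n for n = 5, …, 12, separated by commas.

d|5:{1,5}  Σf=1+625=626
d|6:{1,2,3,6}  Σf=1+16+81+1296=1394
d|7:{1,7}  Σf=1+2401=2402
[q^8] f(1)=1,f(2)=16,f(4)=256,f(8)=4096 ⇒ 4369
q^9  k|9↦f(k): 1:1 3:81 9:6561  a_9=6643
d|10:{1,2,5,10}  Σf=1+16+625+10000=10642
d|11:{11,1}  Σf=14641+1=14642
[q^12] f(12)=20736,f(6)=1296,f(4)=256,f(3)=81,f(2)=16,f(1)=1 ⇒ 22386

626, 1394, 2402, 4369, 6643, 10642, 14642, 22386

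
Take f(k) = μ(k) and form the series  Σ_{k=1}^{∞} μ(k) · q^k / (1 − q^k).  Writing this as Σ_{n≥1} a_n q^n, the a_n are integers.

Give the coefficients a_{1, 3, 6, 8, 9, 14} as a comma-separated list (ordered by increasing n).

[q^1] μ(1)=1 ⇒ 1
n=3: 3·1 1·3  μ→[(-1)+1]=0
[q^6] μ(1)=1,μ(2)=-1,μ(3)=-1,μ(6)=1 ⇒ 0
d|8:{8,4,2,1}  Σμ=0+0+(-1)+1=0
d|9:{9,3,1}  Σμ=0+(-1)+1=0
q^14  k|14↦μ(k): 14:1 7:-1 2:-1 1:1  a_14=0

1, 0, 0, 0, 0, 0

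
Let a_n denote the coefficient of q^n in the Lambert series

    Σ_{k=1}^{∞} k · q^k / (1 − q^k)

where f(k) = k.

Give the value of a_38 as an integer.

a_38 = 60

d|38:{1,2,19,38}  Σf=1+2+19+38=60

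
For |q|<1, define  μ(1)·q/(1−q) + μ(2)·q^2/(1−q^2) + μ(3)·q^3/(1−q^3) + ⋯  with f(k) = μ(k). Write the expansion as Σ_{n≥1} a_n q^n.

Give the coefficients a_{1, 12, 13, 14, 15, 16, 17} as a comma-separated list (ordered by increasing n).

1, 0, 0, 0, 0, 0, 0

n=1: 1·1  μ→[1]=1
d|12:{1,2,3,4,6,12}  Σμ=1+(-1)+(-1)+0+1+0=0
[q^13] μ(13)=-1,μ(1)=1 ⇒ 0
d|14:{1,2,7,14}  Σμ=1+(-1)+(-1)+1=0
n=15: 15·1 5·3 3·5 1·15  μ→[1+(-1)+(-1)+1]=0
n=16: 16·1 8·2 4·4 2·8 1·16  μ→[0+0+0+(-1)+1]=0
q^17  k|17↦μ(k): 17:-1 1:1  a_17=0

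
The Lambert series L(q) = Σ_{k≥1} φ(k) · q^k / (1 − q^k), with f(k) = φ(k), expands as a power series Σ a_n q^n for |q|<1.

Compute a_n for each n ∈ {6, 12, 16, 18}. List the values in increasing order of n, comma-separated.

[q^6] φ(1)=1,φ(2)=1,φ(3)=2,φ(6)=2 ⇒ 6
[q^12] φ(12)=4,φ(6)=2,φ(4)=2,φ(3)=2,φ(2)=1,φ(1)=1 ⇒ 12
q^16  k|16↦φ(k): 1:1 2:1 4:2 8:4 16:8  a_16=16
d|18:{18,9,6,3,2,1}  Σφ=6+6+2+2+1+1=18

6, 12, 16, 18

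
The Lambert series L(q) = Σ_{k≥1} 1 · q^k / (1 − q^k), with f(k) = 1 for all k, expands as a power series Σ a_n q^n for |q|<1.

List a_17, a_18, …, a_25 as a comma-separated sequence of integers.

2, 6, 2, 6, 4, 4, 2, 8, 3

[q^17] f(17)=1,f(1)=1 ⇒ 2
q^18  k|18↦f(k): 18:1 9:1 6:1 3:1 2:1 1:1  a_18=6
[q^19] f(1)=1,f(19)=1 ⇒ 2
n=20: 1·20 2·10 4·5 5·4 10·2 20·1  f→[1+1+1+1+1+1]=6
[q^21] f(1)=1,f(3)=1,f(7)=1,f(21)=1 ⇒ 4
n=22: 22·1 11·2 2·11 1·22  f→[1+1+1+1]=4
n=23: 23·1 1·23  f→[1+1]=2
[q^24] f(24)=1,f(12)=1,f(8)=1,f(6)=1,f(4)=1,f(3)=1,f(2)=1,f(1)=1 ⇒ 8
n=25: 25·1 5·5 1·25  f→[1+1+1]=3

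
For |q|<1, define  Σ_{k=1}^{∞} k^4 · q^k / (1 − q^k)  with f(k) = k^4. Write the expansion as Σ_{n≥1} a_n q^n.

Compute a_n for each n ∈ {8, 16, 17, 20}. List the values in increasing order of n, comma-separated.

q^8  k|8↦f(k): 8:4096 4:256 2:16 1:1  a_8=4369
q^16  k|16↦f(k): 1:1 2:16 4:256 8:4096 16:65536  a_16=69905
q^17  k|17↦f(k): 17:83521 1:1  a_17=83522
n=20: 20·1 10·2 5·4 4·5 2·10 1·20  f→[160000+10000+625+256+16+1]=170898

4369, 69905, 83522, 170898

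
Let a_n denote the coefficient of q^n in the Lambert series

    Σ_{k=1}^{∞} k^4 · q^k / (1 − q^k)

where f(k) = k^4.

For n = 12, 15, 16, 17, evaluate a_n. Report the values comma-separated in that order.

d|12:{12,6,4,3,2,1}  Σf=20736+1296+256+81+16+1=22386
n=15: 1·15 3·5 5·3 15·1  f→[1+81+625+50625]=51332
q^16  k|16↦f(k): 1:1 2:16 4:256 8:4096 16:65536  a_16=69905
q^17  k|17↦f(k): 17:83521 1:1  a_17=83522

22386, 51332, 69905, 83522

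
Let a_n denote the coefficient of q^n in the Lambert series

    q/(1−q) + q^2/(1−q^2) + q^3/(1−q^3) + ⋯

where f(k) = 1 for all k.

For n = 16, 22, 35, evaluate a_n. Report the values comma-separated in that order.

d|16:{1,2,4,8,16}  Σf=1+1+1+1+1=5
[q^22] f(1)=1,f(2)=1,f(11)=1,f(22)=1 ⇒ 4
q^35  k|35↦f(k): 35:1 7:1 5:1 1:1  a_35=4

5, 4, 4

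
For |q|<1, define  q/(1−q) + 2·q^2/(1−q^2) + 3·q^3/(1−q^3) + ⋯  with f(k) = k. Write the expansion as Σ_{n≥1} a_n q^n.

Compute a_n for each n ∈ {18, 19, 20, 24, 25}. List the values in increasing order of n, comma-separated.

[q^18] f(1)=1,f(2)=2,f(3)=3,f(6)=6,f(9)=9,f(18)=18 ⇒ 39
d|19:{1,19}  Σf=1+19=20
n=20: 1·20 2·10 4·5 5·4 10·2 20·1  f→[1+2+4+5+10+20]=42
n=24: 24·1 12·2 8·3 6·4 4·6 3·8 2·12 1·24  f→[24+12+8+6+4+3+2+1]=60
q^25  k|25↦f(k): 1:1 5:5 25:25  a_25=31

39, 20, 42, 60, 31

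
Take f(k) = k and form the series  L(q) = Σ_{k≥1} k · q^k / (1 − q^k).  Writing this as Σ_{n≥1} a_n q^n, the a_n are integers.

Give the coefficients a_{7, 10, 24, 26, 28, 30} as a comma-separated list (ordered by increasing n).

8, 18, 60, 42, 56, 72

d|7:{7,1}  Σf=7+1=8
n=10: 10·1 5·2 2·5 1·10  f→[10+5+2+1]=18
n=24: 1·24 2·12 3·8 4·6 6·4 8·3 12·2 24·1  f→[1+2+3+4+6+8+12+24]=60
n=26: 26·1 13·2 2·13 1·26  f→[26+13+2+1]=42
q^28  k|28↦f(k): 28:28 14:14 7:7 4:4 2:2 1:1  a_28=56
n=30: 1·30 2·15 3·10 5·6 6·5 10·3 15·2 30·1  f→[1+2+3+5+6+10+15+30]=72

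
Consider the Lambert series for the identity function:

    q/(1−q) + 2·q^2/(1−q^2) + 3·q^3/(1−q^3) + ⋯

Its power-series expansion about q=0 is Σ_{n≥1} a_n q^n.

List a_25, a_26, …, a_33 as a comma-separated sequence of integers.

31, 42, 40, 56, 30, 72, 32, 63, 48

[q^25] f(25)=25,f(5)=5,f(1)=1 ⇒ 31
q^26  k|26↦f(k): 1:1 2:2 13:13 26:26  a_26=42
n=27: 1·27 3·9 9·3 27·1  f→[1+3+9+27]=40
[q^28] f(1)=1,f(2)=2,f(4)=4,f(7)=7,f(14)=14,f(28)=28 ⇒ 56
n=29: 29·1 1·29  f→[29+1]=30
[q^30] f(30)=30,f(15)=15,f(10)=10,f(6)=6,f(5)=5,f(3)=3,f(2)=2,f(1)=1 ⇒ 72
[q^31] f(1)=1,f(31)=31 ⇒ 32
[q^32] f(1)=1,f(2)=2,f(4)=4,f(8)=8,f(16)=16,f(32)=32 ⇒ 63
n=33: 1·33 3·11 11·3 33·1  f→[1+3+11+33]=48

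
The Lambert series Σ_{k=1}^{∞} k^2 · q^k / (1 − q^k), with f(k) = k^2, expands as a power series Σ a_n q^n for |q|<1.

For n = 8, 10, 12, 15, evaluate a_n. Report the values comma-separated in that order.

[q^8] f(8)=64,f(4)=16,f(2)=4,f(1)=1 ⇒ 85
d|10:{1,2,5,10}  Σf=1+4+25+100=130
[q^12] f(1)=1,f(2)=4,f(3)=9,f(4)=16,f(6)=36,f(12)=144 ⇒ 210
d|15:{1,3,5,15}  Σf=1+9+25+225=260

85, 130, 210, 260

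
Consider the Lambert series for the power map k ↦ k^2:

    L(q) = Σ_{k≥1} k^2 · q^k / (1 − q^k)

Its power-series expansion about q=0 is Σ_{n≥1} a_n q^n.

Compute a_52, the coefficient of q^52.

a_52 = 3570

[q^52] f(1)=1,f(2)=4,f(4)=16,f(13)=169,f(26)=676,f(52)=2704 ⇒ 3570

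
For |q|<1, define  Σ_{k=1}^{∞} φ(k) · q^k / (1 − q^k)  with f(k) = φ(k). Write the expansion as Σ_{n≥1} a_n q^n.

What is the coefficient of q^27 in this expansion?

d|27:{27,9,3,1}  Σφ=18+6+2+1=27

a_27 = 27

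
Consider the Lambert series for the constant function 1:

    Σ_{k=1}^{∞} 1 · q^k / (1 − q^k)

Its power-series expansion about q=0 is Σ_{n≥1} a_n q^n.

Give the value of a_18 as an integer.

a_18 = 6

n=18: 1·18 2·9 3·6 6·3 9·2 18·1  f→[1+1+1+1+1+1]=6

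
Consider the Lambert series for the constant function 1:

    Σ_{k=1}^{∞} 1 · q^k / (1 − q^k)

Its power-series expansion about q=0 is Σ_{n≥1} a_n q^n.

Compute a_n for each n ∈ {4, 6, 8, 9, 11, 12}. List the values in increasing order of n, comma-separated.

3, 4, 4, 3, 2, 6

[q^4] f(1)=1,f(2)=1,f(4)=1 ⇒ 3
d|6:{6,3,2,1}  Σf=1+1+1+1=4
q^8  k|8↦f(k): 1:1 2:1 4:1 8:1  a_8=4
d|9:{9,3,1}  Σf=1+1+1=3
[q^11] f(1)=1,f(11)=1 ⇒ 2
d|12:{1,2,3,4,6,12}  Σf=1+1+1+1+1+1=6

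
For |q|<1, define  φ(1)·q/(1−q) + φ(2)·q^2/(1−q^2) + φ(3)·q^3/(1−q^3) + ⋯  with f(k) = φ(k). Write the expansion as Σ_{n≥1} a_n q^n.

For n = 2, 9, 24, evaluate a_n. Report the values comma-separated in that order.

n=2: 2·1 1·2  φ→[1+1]=2
n=9: 9·1 3·3 1·9  φ→[6+2+1]=9
d|24:{1,2,3,4,6,8,12,24}  Σφ=1+1+2+2+2+4+4+8=24

2, 9, 24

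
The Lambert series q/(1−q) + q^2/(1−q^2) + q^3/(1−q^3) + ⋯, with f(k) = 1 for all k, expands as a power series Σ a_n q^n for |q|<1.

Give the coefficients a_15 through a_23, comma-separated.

d|15:{15,5,3,1}  Σf=1+1+1+1=4
d|16:{1,2,4,8,16}  Σf=1+1+1+1+1=5
n=17: 17·1 1·17  f→[1+1]=2
n=18: 18·1 9·2 6·3 3·6 2·9 1·18  f→[1+1+1+1+1+1]=6
q^19  k|19↦f(k): 1:1 19:1  a_19=2
q^20  k|20↦f(k): 1:1 2:1 4:1 5:1 10:1 20:1  a_20=6
[q^21] f(1)=1,f(3)=1,f(7)=1,f(21)=1 ⇒ 4
[q^22] f(1)=1,f(2)=1,f(11)=1,f(22)=1 ⇒ 4
d|23:{1,23}  Σf=1+1=2

4, 5, 2, 6, 2, 6, 4, 4, 2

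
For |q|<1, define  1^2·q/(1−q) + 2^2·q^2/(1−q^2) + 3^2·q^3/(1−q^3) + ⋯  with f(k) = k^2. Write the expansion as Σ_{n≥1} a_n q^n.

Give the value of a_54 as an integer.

a_54 = 4100

q^54  k|54↦f(k): 54:2916 27:729 18:324 9:81 6:36 3:9 2:4 1:1  a_54=4100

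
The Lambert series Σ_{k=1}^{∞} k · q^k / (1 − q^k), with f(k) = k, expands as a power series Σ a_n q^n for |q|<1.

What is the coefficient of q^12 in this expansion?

[q^12] f(1)=1,f(2)=2,f(3)=3,f(4)=4,f(6)=6,f(12)=12 ⇒ 28

a_12 = 28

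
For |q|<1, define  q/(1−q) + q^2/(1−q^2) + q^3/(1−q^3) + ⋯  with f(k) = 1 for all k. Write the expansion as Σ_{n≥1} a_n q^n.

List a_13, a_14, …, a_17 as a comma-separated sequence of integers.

d|13:{1,13}  Σf=1+1=2
d|14:{1,2,7,14}  Σf=1+1+1+1=4
n=15: 15·1 5·3 3·5 1·15  f→[1+1+1+1]=4
d|16:{1,2,4,8,16}  Σf=1+1+1+1+1=5
q^17  k|17↦f(k): 17:1 1:1  a_17=2

2, 4, 4, 5, 2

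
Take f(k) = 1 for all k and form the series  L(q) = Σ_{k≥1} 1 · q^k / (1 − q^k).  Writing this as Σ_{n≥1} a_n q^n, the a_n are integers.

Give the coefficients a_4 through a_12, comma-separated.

n=4: 4·1 2·2 1·4  f→[1+1+1]=3
q^5  k|5↦f(k): 5:1 1:1  a_5=2
n=6: 6·1 3·2 2·3 1·6  f→[1+1+1+1]=4
n=7: 7·1 1·7  f→[1+1]=2
[q^8] f(8)=1,f(4)=1,f(2)=1,f(1)=1 ⇒ 4
[q^9] f(1)=1,f(3)=1,f(9)=1 ⇒ 3
[q^10] f(1)=1,f(2)=1,f(5)=1,f(10)=1 ⇒ 4
q^11  k|11↦f(k): 11:1 1:1  a_11=2
[q^12] f(12)=1,f(6)=1,f(4)=1,f(3)=1,f(2)=1,f(1)=1 ⇒ 6

3, 2, 4, 2, 4, 3, 4, 2, 6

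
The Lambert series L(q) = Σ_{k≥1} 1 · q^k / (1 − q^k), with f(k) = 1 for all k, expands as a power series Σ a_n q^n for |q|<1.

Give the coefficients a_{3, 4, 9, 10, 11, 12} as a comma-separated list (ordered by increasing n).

q^3  k|3↦f(k): 3:1 1:1  a_3=2
[q^4] f(1)=1,f(2)=1,f(4)=1 ⇒ 3
n=9: 1·9 3·3 9·1  f→[1+1+1]=3
q^10  k|10↦f(k): 10:1 5:1 2:1 1:1  a_10=4
[q^11] f(11)=1,f(1)=1 ⇒ 2
d|12:{1,2,3,4,6,12}  Σf=1+1+1+1+1+1=6

2, 3, 3, 4, 2, 6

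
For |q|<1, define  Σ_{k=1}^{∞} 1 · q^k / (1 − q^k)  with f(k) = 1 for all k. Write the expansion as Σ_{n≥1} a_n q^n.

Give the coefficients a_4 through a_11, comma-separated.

3, 2, 4, 2, 4, 3, 4, 2

[q^4] f(4)=1,f(2)=1,f(1)=1 ⇒ 3
d|5:{5,1}  Σf=1+1=2
[q^6] f(6)=1,f(3)=1,f(2)=1,f(1)=1 ⇒ 4
q^7  k|7↦f(k): 7:1 1:1  a_7=2
d|8:{8,4,2,1}  Σf=1+1+1+1=4
d|9:{9,3,1}  Σf=1+1+1=3
d|10:{1,2,5,10}  Σf=1+1+1+1=4
q^11  k|11↦f(k): 1:1 11:1  a_11=2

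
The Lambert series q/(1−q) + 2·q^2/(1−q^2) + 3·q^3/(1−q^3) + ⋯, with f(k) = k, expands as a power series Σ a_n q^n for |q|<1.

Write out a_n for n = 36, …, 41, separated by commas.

91, 38, 60, 56, 90, 42

d|36:{1,2,3,4,6,9,12,18,36}  Σf=1+2+3+4+6+9+12+18+36=91
q^37  k|37↦f(k): 37:37 1:1  a_37=38
n=38: 1·38 2·19 19·2 38·1  f→[1+2+19+38]=60
n=39: 1·39 3·13 13·3 39·1  f→[1+3+13+39]=56
d|40:{40,20,10,8,5,4,2,1}  Σf=40+20+10+8+5+4+2+1=90
d|41:{1,41}  Σf=1+41=42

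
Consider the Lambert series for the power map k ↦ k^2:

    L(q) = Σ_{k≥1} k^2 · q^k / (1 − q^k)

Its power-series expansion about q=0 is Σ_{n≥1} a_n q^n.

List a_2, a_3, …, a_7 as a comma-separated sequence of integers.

n=2: 1·2 2·1  f→[1+4]=5
q^3  k|3↦f(k): 1:1 3:9  a_3=10
q^4  k|4↦f(k): 4:16 2:4 1:1  a_4=21
q^5  k|5↦f(k): 1:1 5:25  a_5=26
n=6: 6·1 3·2 2·3 1·6  f→[36+9+4+1]=50
[q^7] f(7)=49,f(1)=1 ⇒ 50

5, 10, 21, 26, 50, 50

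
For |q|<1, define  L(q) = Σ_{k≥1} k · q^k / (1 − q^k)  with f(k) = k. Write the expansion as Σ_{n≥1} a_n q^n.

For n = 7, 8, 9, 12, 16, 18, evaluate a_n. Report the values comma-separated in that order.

d|7:{7,1}  Σf=7+1=8
d|8:{8,4,2,1}  Σf=8+4+2+1=15
q^9  k|9↦f(k): 9:9 3:3 1:1  a_9=13
q^12  k|12↦f(k): 1:1 2:2 3:3 4:4 6:6 12:12  a_12=28
q^16  k|16↦f(k): 1:1 2:2 4:4 8:8 16:16  a_16=31
[q^18] f(1)=1,f(2)=2,f(3)=3,f(6)=6,f(9)=9,f(18)=18 ⇒ 39

8, 15, 13, 28, 31, 39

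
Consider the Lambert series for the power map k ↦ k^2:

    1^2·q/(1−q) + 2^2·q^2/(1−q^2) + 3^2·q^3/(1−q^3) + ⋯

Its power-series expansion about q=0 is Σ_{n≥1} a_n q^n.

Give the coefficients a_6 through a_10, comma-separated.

[q^6] f(1)=1,f(2)=4,f(3)=9,f(6)=36 ⇒ 50
n=7: 7·1 1·7  f→[49+1]=50
q^8  k|8↦f(k): 1:1 2:4 4:16 8:64  a_8=85
d|9:{1,3,9}  Σf=1+9+81=91
[q^10] f(1)=1,f(2)=4,f(5)=25,f(10)=100 ⇒ 130

50, 50, 85, 91, 130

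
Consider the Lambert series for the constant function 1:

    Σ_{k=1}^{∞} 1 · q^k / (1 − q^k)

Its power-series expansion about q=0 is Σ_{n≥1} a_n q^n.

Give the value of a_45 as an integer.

n=45: 1·45 3·15 5·9 9·5 15·3 45·1  f→[1+1+1+1+1+1]=6

a_45 = 6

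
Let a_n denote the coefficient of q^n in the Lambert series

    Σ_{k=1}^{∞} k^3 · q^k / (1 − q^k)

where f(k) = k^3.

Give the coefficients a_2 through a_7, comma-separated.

n=2: 2·1 1·2  f→[8+1]=9
[q^3] f(3)=27,f(1)=1 ⇒ 28
[q^4] f(4)=64,f(2)=8,f(1)=1 ⇒ 73
[q^5] f(5)=125,f(1)=1 ⇒ 126
q^6  k|6↦f(k): 1:1 2:8 3:27 6:216  a_6=252
q^7  k|7↦f(k): 1:1 7:343  a_7=344

9, 28, 73, 126, 252, 344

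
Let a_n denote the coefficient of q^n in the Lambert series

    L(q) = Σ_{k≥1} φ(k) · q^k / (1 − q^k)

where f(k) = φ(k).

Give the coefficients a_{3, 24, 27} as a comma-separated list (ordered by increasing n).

[q^3] φ(3)=2,φ(1)=1 ⇒ 3
[q^24] φ(24)=8,φ(12)=4,φ(8)=4,φ(6)=2,φ(4)=2,φ(3)=2,φ(2)=1,φ(1)=1 ⇒ 24
d|27:{1,3,9,27}  Σφ=1+2+6+18=27

3, 24, 27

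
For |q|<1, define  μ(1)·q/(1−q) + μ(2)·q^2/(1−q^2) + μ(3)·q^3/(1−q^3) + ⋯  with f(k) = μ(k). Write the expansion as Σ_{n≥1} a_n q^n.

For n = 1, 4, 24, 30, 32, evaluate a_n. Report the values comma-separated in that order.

1, 0, 0, 0, 0

[q^1] μ(1)=1 ⇒ 1
n=4: 4·1 2·2 1·4  μ→[0+(-1)+1]=0
d|24:{1,2,3,4,6,8,12,24}  Σμ=1+(-1)+(-1)+0+1+0+0+0=0
n=30: 30·1 15·2 10·3 6·5 5·6 3·10 2·15 1·30  μ→[(-1)+1+1+1+(-1)+(-1)+(-1)+1]=0
[q^32] μ(1)=1,μ(2)=-1,μ(4)=0,μ(8)=0,μ(16)=0,μ(32)=0 ⇒ 0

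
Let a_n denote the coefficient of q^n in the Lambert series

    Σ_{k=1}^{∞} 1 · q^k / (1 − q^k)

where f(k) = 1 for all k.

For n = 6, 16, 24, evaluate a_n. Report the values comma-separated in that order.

n=6: 1·6 2·3 3·2 6·1  f→[1+1+1+1]=4
d|16:{1,2,4,8,16}  Σf=1+1+1+1+1=5
q^24  k|24↦f(k): 1:1 2:1 3:1 4:1 6:1 8:1 12:1 24:1  a_24=8

4, 5, 8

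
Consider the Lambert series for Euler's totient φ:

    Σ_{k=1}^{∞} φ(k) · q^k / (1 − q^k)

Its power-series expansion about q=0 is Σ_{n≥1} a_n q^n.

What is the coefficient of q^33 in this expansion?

[q^33] φ(1)=1,φ(3)=2,φ(11)=10,φ(33)=20 ⇒ 33

a_33 = 33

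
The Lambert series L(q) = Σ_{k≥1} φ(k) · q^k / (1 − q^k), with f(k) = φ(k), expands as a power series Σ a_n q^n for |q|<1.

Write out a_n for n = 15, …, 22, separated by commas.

d|15:{1,3,5,15}  Σφ=1+2+4+8=15
d|16:{16,8,4,2,1}  Σφ=8+4+2+1+1=16
[q^17] φ(17)=16,φ(1)=1 ⇒ 17
[q^18] φ(18)=6,φ(9)=6,φ(6)=2,φ(3)=2,φ(2)=1,φ(1)=1 ⇒ 18
n=19: 19·1 1·19  φ→[18+1]=19
d|20:{1,2,4,5,10,20}  Σφ=1+1+2+4+4+8=20
q^21  k|21↦φ(k): 21:12 7:6 3:2 1:1  a_21=21
d|22:{1,2,11,22}  Σφ=1+1+10+10=22

15, 16, 17, 18, 19, 20, 21, 22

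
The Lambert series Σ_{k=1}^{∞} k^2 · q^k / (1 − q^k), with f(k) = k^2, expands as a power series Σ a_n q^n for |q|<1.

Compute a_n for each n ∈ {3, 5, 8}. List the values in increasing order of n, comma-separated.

d|3:{3,1}  Σf=9+1=10
q^5  k|5↦f(k): 5:25 1:1  a_5=26
q^8  k|8↦f(k): 8:64 4:16 2:4 1:1  a_8=85

10, 26, 85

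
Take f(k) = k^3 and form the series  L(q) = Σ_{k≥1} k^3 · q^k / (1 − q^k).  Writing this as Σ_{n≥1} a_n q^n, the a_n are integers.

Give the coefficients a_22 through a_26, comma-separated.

[q^22] f(22)=10648,f(11)=1331,f(2)=8,f(1)=1 ⇒ 11988
d|23:{23,1}  Σf=12167+1=12168
[q^24] f(24)=13824,f(12)=1728,f(8)=512,f(6)=216,f(4)=64,f(3)=27,f(2)=8,f(1)=1 ⇒ 16380
n=25: 25·1 5·5 1·25  f→[15625+125+1]=15751
d|26:{26,13,2,1}  Σf=17576+2197+8+1=19782

11988, 12168, 16380, 15751, 19782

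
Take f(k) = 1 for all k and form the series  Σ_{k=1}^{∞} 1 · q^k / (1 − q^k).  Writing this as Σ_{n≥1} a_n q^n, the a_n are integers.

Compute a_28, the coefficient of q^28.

a_28 = 6

n=28: 1·28 2·14 4·7 7·4 14·2 28·1  f→[1+1+1+1+1+1]=6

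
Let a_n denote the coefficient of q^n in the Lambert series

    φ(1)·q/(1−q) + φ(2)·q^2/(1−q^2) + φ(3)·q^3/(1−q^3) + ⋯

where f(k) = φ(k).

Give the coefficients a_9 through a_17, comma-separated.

d|9:{9,3,1}  Σφ=6+2+1=9
d|10:{1,2,5,10}  Σφ=1+1+4+4=10
[q^11] φ(11)=10,φ(1)=1 ⇒ 11
n=12: 12·1 6·2 4·3 3·4 2·6 1·12  φ→[4+2+2+2+1+1]=12
n=13: 1·13 13·1  φ→[1+12]=13
n=14: 14·1 7·2 2·7 1·14  φ→[6+6+1+1]=14
[q^15] φ(15)=8,φ(5)=4,φ(3)=2,φ(1)=1 ⇒ 15
[q^16] φ(1)=1,φ(2)=1,φ(4)=2,φ(8)=4,φ(16)=8 ⇒ 16
q^17  k|17↦φ(k): 1:1 17:16  a_17=17

9, 10, 11, 12, 13, 14, 15, 16, 17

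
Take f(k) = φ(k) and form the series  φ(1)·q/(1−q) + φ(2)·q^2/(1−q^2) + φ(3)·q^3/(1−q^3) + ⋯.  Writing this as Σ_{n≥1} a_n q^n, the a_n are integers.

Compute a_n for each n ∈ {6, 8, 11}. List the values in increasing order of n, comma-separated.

n=6: 1·6 2·3 3·2 6·1  φ→[1+1+2+2]=6
[q^8] φ(1)=1,φ(2)=1,φ(4)=2,φ(8)=4 ⇒ 8
q^11  k|11↦φ(k): 1:1 11:10  a_11=11

6, 8, 11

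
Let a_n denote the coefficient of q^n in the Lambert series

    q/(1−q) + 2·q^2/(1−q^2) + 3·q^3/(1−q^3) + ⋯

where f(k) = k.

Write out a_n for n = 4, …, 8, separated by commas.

7, 6, 12, 8, 15

[q^4] f(1)=1,f(2)=2,f(4)=4 ⇒ 7
[q^5] f(1)=1,f(5)=5 ⇒ 6
n=6: 1·6 2·3 3·2 6·1  f→[1+2+3+6]=12
n=7: 7·1 1·7  f→[7+1]=8
d|8:{1,2,4,8}  Σf=1+2+4+8=15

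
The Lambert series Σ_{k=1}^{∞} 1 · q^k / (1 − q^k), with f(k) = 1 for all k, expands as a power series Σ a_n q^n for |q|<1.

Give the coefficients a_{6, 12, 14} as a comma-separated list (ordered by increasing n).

[q^6] f(6)=1,f(3)=1,f(2)=1,f(1)=1 ⇒ 4
[q^12] f(1)=1,f(2)=1,f(3)=1,f(4)=1,f(6)=1,f(12)=1 ⇒ 6
q^14  k|14↦f(k): 1:1 2:1 7:1 14:1  a_14=4

4, 6, 4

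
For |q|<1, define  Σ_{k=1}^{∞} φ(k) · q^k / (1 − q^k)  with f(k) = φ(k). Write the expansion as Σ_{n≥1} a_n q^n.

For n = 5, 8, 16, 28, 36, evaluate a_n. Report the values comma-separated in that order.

d|5:{5,1}  Σφ=4+1=5
d|8:{1,2,4,8}  Σφ=1+1+2+4=8
n=16: 16·1 8·2 4·4 2·8 1·16  φ→[8+4+2+1+1]=16
n=28: 1·28 2·14 4·7 7·4 14·2 28·1  φ→[1+1+2+6+6+12]=28
n=36: 1·36 2·18 3·12 4·9 6·6 9·4 12·3 18·2 36·1  φ→[1+1+2+2+2+6+4+6+12]=36

5, 8, 16, 28, 36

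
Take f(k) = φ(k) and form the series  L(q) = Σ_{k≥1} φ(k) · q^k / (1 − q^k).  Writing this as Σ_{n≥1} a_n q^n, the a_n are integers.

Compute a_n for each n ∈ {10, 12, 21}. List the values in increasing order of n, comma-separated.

d|10:{10,5,2,1}  Σφ=4+4+1+1=10
d|12:{12,6,4,3,2,1}  Σφ=4+2+2+2+1+1=12
d|21:{21,7,3,1}  Σφ=12+6+2+1=21

10, 12, 21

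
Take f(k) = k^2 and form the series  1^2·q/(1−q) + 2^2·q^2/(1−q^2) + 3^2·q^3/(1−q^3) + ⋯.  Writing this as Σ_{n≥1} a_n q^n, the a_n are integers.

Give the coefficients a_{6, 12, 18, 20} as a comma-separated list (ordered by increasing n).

q^6  k|6↦f(k): 1:1 2:4 3:9 6:36  a_6=50
n=12: 1·12 2·6 3·4 4·3 6·2 12·1  f→[1+4+9+16+36+144]=210
[q^18] f(18)=324,f(9)=81,f(6)=36,f(3)=9,f(2)=4,f(1)=1 ⇒ 455
q^20  k|20↦f(k): 20:400 10:100 5:25 4:16 2:4 1:1  a_20=546

50, 210, 455, 546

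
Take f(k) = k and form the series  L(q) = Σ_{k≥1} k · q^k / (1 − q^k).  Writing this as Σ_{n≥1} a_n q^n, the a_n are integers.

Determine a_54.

a_54 = 120

q^54  k|54↦f(k): 54:54 27:27 18:18 9:9 6:6 3:3 2:2 1:1  a_54=120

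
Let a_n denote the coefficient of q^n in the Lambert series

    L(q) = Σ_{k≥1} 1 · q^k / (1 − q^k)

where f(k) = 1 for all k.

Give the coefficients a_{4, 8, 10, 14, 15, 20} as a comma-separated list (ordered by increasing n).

q^4  k|4↦f(k): 4:1 2:1 1:1  a_4=3
q^8  k|8↦f(k): 1:1 2:1 4:1 8:1  a_8=4
q^10  k|10↦f(k): 10:1 5:1 2:1 1:1  a_10=4
d|14:{14,7,2,1}  Σf=1+1+1+1=4
d|15:{15,5,3,1}  Σf=1+1+1+1=4
d|20:{1,2,4,5,10,20}  Σf=1+1+1+1+1+1=6

3, 4, 4, 4, 4, 6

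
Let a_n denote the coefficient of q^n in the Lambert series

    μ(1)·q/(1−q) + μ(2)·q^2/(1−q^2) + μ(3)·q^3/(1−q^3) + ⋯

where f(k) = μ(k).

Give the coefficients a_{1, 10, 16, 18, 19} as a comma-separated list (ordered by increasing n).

q^1  k|1↦μ(k): 1:1  a_1=1
d|10:{1,2,5,10}  Σμ=1+(-1)+(-1)+1=0
n=16: 1·16 2·8 4·4 8·2 16·1  μ→[1+(-1)+0+0+0]=0
q^18  k|18↦μ(k): 18:0 9:0 6:1 3:-1 2:-1 1:1  a_18=0
n=19: 1·19 19·1  μ→[1+(-1)]=0

1, 0, 0, 0, 0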